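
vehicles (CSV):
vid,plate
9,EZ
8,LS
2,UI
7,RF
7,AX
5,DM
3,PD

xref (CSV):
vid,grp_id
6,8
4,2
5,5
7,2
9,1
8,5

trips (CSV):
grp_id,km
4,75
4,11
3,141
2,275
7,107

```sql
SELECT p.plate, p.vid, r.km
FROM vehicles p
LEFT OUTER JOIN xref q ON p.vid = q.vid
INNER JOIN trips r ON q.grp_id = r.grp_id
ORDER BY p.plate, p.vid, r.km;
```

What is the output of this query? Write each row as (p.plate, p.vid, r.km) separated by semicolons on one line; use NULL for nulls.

(AX, 7, 275); (RF, 7, 275)

Evaluate left to right. First `vehicles p LEFT JOIN xref q` on vid: 7 row(s).
Then INNER JOIN `trips r` on grp_id: keep only rows whose q.grp_id appears in r.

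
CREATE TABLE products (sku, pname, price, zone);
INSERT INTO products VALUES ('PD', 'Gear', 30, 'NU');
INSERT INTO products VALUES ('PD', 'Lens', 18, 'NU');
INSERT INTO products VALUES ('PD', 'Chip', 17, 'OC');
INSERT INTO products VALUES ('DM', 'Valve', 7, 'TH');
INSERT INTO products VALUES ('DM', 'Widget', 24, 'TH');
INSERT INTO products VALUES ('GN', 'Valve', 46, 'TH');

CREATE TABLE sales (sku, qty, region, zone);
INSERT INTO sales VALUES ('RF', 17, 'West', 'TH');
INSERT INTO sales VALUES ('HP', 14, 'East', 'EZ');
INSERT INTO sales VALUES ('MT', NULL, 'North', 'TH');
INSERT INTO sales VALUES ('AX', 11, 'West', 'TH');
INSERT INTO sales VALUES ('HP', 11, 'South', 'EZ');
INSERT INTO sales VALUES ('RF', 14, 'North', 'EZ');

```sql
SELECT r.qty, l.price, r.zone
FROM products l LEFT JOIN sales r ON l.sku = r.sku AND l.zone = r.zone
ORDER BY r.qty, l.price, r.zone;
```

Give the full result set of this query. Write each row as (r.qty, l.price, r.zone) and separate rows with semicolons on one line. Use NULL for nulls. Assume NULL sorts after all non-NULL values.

LEFT JOIN keeps every row from `products`; unmatched rows get NULL for `sales`'s columns.
Matching on l.sku = r.sku AND l.zone = r.zone.
- sku=PD, zone=NU: no r row matches, row kept with r columns NULL.
- sku=PD, zone=NU: no r row matches, row kept with r columns NULL.
- sku=PD, zone=OC: no r row matches, row kept with r columns NULL.
- sku=DM, zone=TH: no r row matches, row kept with r columns NULL.
- sku=DM, zone=TH: no r row matches, row kept with r columns NULL.
- sku=GN, zone=TH: no r row matches, row kept with r columns NULL.
After projecting and ordering:
r.qty | l.price | r.zone
NULL | 7 | NULL
NULL | 17 | NULL
NULL | 18 | NULL
NULL | 24 | NULL
NULL | 30 | NULL
NULL | 46 | NULL

(NULL, 7, NULL); (NULL, 17, NULL); (NULL, 18, NULL); (NULL, 24, NULL); (NULL, 30, NULL); (NULL, 46, NULL)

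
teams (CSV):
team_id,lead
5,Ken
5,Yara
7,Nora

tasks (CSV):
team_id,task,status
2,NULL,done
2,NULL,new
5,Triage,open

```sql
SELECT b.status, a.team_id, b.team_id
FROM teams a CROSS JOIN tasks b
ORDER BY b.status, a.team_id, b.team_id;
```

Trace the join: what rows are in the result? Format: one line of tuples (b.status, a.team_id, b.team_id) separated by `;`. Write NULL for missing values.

(done, 5, 2); (done, 5, 2); (done, 7, 2); (new, 5, 2); (new, 5, 2); (new, 7, 2); (open, 5, 5); (open, 5, 5); (open, 7, 5)

CROSS JOIN pairs every row of `teams` with every row of `tasks`: 3 × 3 = 9 rows.
After projecting and ordering:
b.status | a.team_id | b.team_id
done | 5 | 2
done | 5 | 2
done | 7 | 2
new | 5 | 2
new | 5 | 2
new | 7 | 2
open | 5 | 5
open | 5 | 5
open | 7 | 5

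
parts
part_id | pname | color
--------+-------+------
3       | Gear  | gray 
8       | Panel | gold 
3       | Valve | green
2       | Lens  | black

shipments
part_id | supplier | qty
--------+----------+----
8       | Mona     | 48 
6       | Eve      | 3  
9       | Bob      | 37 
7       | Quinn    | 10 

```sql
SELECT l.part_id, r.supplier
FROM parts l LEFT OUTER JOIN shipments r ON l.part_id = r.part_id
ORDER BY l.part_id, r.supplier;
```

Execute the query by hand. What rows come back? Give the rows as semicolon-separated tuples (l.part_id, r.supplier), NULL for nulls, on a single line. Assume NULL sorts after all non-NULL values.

LEFT JOIN keeps every row from `parts`; unmatched rows get NULL for `shipments`'s columns.
Matching on l.part_id = r.part_id.
Matched pairs: 1; unmatched l rows kept: 3.

(2, NULL); (3, NULL); (3, NULL); (8, Mona)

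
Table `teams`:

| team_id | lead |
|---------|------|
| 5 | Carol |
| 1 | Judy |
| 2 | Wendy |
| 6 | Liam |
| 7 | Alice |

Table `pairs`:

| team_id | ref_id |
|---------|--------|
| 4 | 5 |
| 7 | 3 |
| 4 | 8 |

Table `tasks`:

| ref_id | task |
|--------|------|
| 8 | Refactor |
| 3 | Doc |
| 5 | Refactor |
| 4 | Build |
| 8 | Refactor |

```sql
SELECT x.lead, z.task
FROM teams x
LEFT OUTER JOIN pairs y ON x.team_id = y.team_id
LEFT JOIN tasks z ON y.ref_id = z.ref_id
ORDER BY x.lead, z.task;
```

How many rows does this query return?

5

Evaluate left to right. First `teams x LEFT JOIN pairs y` on team_id: 5 row(s).
Then LEFT JOIN `tasks z` on ref_id: each of those 5 rows is kept; rows whose y.ref_id has no match in z get NULL for z's columns.
Result: 5 row(s).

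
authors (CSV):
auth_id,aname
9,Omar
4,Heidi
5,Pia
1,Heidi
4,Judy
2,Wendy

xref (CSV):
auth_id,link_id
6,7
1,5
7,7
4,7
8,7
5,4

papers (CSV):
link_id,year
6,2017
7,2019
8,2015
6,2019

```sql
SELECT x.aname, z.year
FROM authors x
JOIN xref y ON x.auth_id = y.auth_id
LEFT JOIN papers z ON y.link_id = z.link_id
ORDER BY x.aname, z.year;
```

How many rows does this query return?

4

Evaluate left to right. First `authors x INNER JOIN xref y` on auth_id: 4 row(s).
Then LEFT JOIN `papers z` on link_id: each of those 4 rows is kept; rows whose y.link_id has no match in z get NULL for z's columns.
Result: 4 row(s).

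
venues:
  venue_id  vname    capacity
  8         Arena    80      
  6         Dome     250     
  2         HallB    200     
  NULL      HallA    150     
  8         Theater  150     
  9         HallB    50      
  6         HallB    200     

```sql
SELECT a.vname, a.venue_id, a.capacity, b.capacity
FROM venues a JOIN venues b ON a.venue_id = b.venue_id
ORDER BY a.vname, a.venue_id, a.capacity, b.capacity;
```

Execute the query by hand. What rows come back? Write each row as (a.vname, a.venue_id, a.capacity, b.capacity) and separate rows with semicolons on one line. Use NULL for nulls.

INNER JOIN keeps only pairs where the ON condition holds.
Matching on a.venue_id = b.venue_id. A NULL in a compared column never satisfies the condition.
Matched pairs: 10.

(Arena, 8, 80, 80); (Arena, 8, 80, 150); (Dome, 6, 250, 200); (Dome, 6, 250, 250); (HallB, 2, 200, 200); (HallB, 6, 200, 200); (HallB, 6, 200, 250); (HallB, 9, 50, 50); (Theater, 8, 150, 80); (Theater, 8, 150, 150)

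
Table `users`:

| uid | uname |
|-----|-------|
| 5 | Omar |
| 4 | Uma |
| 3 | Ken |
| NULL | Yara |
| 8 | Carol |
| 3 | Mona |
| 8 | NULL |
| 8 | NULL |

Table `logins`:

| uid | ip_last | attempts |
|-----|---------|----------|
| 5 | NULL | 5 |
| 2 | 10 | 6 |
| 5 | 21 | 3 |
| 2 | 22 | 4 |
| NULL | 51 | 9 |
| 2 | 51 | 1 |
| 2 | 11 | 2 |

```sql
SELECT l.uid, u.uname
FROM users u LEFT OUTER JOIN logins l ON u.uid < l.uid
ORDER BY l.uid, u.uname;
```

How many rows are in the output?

LEFT JOIN keeps every row from `users`; unmatched rows get NULL for `logins`'s columns.
Matching on u.uid < l.uid. A NULL in a compared column never satisfies the condition.
- u (uid=5) has no partner → padded with NULL.
- u (uid=4) pairs with 2 row(s) of l.
- u (uid=3) pairs with 2 row(s) of l.
- u (uid=NULL) has no partner → padded with NULL.
- u (uid=8) has no partner → padded with NULL.
- u (uid=3) pairs with 2 row(s) of l.
- u (uid=8) has no partner → padded with NULL.
- u (uid=8) has no partner → padded with NULL.
Total: 6 matched + 5 padded = 11 rows.

11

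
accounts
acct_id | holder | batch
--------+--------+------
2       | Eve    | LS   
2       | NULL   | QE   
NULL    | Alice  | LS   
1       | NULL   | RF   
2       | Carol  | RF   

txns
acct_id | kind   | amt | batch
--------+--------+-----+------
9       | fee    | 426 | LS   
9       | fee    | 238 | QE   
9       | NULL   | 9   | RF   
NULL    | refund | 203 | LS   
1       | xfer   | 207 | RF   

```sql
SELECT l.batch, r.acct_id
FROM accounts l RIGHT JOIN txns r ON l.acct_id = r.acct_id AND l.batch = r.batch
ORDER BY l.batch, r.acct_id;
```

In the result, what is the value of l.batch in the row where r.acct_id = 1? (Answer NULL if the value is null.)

RIGHT JOIN keeps every row from `txns`; unmatched rows get NULL for `accounts`'s columns.
Matching on l.acct_id = r.acct_id AND l.batch = r.batch. A NULL in a compared column never satisfies the condition.
Matched pairs: 1; unmatched r rows kept: 4.

RF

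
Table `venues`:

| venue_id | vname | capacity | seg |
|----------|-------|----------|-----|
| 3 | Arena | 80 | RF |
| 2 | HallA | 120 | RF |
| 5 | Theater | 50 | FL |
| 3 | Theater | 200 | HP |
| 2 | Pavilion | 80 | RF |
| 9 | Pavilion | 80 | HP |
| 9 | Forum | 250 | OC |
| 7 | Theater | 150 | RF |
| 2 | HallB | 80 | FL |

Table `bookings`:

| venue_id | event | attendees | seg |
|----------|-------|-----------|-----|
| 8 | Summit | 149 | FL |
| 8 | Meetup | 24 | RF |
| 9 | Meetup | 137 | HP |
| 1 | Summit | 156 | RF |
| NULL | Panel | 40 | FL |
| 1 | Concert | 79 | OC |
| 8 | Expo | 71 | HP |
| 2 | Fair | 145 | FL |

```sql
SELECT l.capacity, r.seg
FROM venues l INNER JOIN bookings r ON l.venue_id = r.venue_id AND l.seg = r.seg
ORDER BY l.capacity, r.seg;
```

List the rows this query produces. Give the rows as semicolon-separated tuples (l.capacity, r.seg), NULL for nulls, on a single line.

(80, FL); (80, HP)

INNER JOIN keeps only pairs where the ON condition holds.
Matching on l.venue_id = r.venue_id AND l.seg = r.seg. A NULL in a compared column never satisfies the condition.
Matched pairs: 2.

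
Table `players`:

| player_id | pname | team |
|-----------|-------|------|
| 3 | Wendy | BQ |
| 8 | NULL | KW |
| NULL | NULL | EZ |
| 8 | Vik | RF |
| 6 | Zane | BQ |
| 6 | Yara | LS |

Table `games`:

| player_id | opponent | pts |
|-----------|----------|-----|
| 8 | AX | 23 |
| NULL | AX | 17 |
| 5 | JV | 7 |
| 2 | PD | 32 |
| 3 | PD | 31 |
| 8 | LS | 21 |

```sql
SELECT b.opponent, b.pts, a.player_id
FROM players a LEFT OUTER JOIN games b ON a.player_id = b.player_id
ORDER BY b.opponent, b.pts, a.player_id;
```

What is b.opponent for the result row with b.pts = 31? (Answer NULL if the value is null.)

LEFT JOIN keeps every row from `players`; unmatched rows get NULL for `games`'s columns.
Matching on a.player_id = b.player_id. A NULL in a compared column never satisfies the condition.
- a row (player_id=3): matches 1 b row(s) → 1 output row(s).
- a row (player_id=8): matches 2 b row(s) → 2 output row(s).
- a row (player_id=NULL): no match → kept, b columns NULL.
- a row (player_id=8): matches 2 b row(s) → 2 output row(s).
- a row (player_id=6): no match → kept, b columns NULL.
- a row (player_id=6): no match → kept, b columns NULL.

PD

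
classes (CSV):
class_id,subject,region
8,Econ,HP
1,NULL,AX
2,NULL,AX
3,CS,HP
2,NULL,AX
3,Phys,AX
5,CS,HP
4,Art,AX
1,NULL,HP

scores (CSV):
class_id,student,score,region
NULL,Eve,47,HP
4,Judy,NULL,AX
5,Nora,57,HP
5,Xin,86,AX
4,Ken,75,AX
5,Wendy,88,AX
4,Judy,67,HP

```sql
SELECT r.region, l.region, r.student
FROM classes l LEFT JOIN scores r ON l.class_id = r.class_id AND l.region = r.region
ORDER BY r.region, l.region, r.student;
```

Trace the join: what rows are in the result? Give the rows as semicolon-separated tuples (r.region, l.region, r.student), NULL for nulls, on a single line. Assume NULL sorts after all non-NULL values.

LEFT JOIN keeps every row from `classes`; unmatched rows get NULL for `scores`'s columns.
Matching on l.class_id = r.class_id AND l.region = r.region. A NULL in a compared column never satisfies the condition.
- l row (class_id=8, region=HP): no match → kept, r columns NULL.
- l row (class_id=1, region=AX): no match → kept, r columns NULL.
- l row (class_id=2, region=AX): no match → kept, r columns NULL.
- l row (class_id=3, region=HP): no match → kept, r columns NULL.
- l row (class_id=2, region=AX): no match → kept, r columns NULL.
- l row (class_id=3, region=AX): no match → kept, r columns NULL.
- l row (class_id=5, region=HP): matches 1 r row(s) → 1 output row(s).
- l row (class_id=4, region=AX): matches 2 r row(s) → 2 output row(s).
- l row (class_id=1, region=HP): no match → kept, r columns NULL.
After projecting and ordering:
r.region | l.region | r.student
AX | AX | Judy
AX | AX | Ken
HP | HP | Nora
NULL | AX | NULL
NULL | AX | NULL
NULL | AX | NULL
NULL | AX | NULL
NULL | HP | NULL
NULL | HP | NULL
NULL | HP | NULL

(AX, AX, Judy); (AX, AX, Ken); (HP, HP, Nora); (NULL, AX, NULL); (NULL, AX, NULL); (NULL, AX, NULL); (NULL, AX, NULL); (NULL, HP, NULL); (NULL, HP, NULL); (NULL, HP, NULL)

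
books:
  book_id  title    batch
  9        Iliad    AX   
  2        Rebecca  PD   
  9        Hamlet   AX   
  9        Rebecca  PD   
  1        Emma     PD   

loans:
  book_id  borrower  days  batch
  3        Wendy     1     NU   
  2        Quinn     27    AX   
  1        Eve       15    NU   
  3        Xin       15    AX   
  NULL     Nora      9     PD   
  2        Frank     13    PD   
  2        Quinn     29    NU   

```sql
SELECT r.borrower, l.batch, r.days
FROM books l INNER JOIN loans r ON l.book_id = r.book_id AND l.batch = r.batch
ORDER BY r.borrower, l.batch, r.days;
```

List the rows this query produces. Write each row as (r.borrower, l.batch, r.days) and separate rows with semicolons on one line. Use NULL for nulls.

INNER JOIN keeps only pairs where the ON condition holds.
Matching on l.book_id = r.book_id AND l.batch = r.batch. A NULL in a compared column never satisfies the condition.
- book_id=9, batch=AX: no matching r row, dropped.
- book_id=2, batch=PD: 1 matching r row(s), so 1 row(s) emitted.
- book_id=9, batch=AX: no matching r row, dropped.
- book_id=9, batch=PD: no matching r row, dropped.
- book_id=1, batch=PD: no matching r row, dropped.
After projecting and ordering:
r.borrower | l.batch | r.days
Frank | PD | 13

(Frank, PD, 13)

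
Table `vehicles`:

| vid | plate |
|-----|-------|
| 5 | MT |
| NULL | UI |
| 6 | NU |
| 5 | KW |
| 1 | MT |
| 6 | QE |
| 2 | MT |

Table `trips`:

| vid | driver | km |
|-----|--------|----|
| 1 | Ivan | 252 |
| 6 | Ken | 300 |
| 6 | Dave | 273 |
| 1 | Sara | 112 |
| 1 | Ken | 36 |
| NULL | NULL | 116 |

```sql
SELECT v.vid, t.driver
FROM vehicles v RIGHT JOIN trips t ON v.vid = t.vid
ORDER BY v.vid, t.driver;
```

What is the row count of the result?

8

RIGHT JOIN keeps every row from `trips`; unmatched rows get NULL for `vehicles`'s columns.
Matching on v.vid = t.vid. A NULL in a compared column never satisfies the condition.
- v row (vid=5): no match.
- v row (vid=NULL): no match.
- v row (vid=6): matches 2 t row(s) → 2 output row(s).
- v row (vid=5): no match.
- v row (vid=1): matches 3 t row(s) → 3 output row(s).
- v row (vid=6): matches 2 t row(s) → 2 output row(s).
- v row (vid=2): no match.
- plus 1 unmatched t row(s), each kept with NULL v columns.
Total: 7 matched + 1 padded = 8 rows.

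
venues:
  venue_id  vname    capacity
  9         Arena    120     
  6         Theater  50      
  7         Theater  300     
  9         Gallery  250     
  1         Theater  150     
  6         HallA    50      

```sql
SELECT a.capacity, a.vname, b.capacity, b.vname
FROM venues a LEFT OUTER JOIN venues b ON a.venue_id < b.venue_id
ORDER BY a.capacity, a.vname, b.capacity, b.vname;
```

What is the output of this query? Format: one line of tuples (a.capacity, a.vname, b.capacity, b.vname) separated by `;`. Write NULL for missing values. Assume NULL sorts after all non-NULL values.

LEFT JOIN keeps every row from `venues a`; unmatched rows get NULL for `venues b`'s columns.
Matching on a.venue_id < b.venue_id.
Matched pairs: 13; unmatched a rows kept: 2.

(50, HallA, 120, Arena); (50, HallA, 250, Gallery); (50, HallA, 300, Theater); (50, Theater, 120, Arena); (50, Theater, 250, Gallery); (50, Theater, 300, Theater); (120, Arena, NULL, NULL); (150, Theater, 50, HallA); (150, Theater, 50, Theater); (150, Theater, 120, Arena); (150, Theater, 250, Gallery); (150, Theater, 300, Theater); (250, Gallery, NULL, NULL); (300, Theater, 120, Arena); (300, Theater, 250, Gallery)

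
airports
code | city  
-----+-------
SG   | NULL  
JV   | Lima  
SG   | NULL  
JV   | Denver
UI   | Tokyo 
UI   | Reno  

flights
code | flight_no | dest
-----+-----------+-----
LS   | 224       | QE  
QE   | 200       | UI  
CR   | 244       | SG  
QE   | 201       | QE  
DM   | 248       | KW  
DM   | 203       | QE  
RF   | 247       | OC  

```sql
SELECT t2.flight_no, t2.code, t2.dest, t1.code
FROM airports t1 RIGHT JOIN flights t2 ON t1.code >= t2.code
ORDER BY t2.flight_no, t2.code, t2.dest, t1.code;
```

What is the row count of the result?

34

RIGHT JOIN keeps every row from `flights`; unmatched rows get NULL for `airports`'s columns.
Matching on t1.code >= t2.code.
- code=SG: 7 matching t2 row(s), so 7 row(s) emitted.
- code=JV: 3 matching t2 row(s), so 3 row(s) emitted.
- code=SG: 7 matching t2 row(s), so 7 row(s) emitted.
- code=JV: 3 matching t2 row(s), so 3 row(s) emitted.
- code=UI: 7 matching t2 row(s), so 7 row(s) emitted.
- code=UI: 7 matching t2 row(s), so 7 row(s) emitted.
- every t2 row matched at least one t1 row.
Total: 34 rows.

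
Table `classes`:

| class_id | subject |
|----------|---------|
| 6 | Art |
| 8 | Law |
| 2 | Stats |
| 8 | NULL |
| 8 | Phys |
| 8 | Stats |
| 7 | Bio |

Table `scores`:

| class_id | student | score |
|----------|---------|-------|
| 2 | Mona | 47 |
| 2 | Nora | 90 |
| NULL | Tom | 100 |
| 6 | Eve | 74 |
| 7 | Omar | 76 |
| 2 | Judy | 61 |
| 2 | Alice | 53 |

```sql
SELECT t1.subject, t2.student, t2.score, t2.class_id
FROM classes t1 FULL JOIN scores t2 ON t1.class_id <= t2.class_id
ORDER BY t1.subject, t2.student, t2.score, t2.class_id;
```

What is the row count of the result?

14

FULL OUTER JOIN keeps every row from both sides; unmatched rows get NULL for the other side's columns.
Matching on t1.class_id <= t2.class_id. A NULL in a compared column never satisfies the condition.
- class_id=6: 2 matching t2 row(s), so 2 row(s) emitted.
- class_id=8: no t2 row matches, row kept with t2 columns NULL.
- class_id=2: 6 matching t2 row(s), so 6 row(s) emitted.
- class_id=8: no t2 row matches, row kept with t2 columns NULL.
- class_id=8: no t2 row matches, row kept with t2 columns NULL.
- class_id=8: no t2 row matches, row kept with t2 columns NULL.
- class_id=7: 1 matching t2 row(s), so 1 row(s) emitted.
- 1 t2 row(s) had no t1 match → kept, t1 columns NULL.
Total: 9 matched + 5 padded = 14 rows.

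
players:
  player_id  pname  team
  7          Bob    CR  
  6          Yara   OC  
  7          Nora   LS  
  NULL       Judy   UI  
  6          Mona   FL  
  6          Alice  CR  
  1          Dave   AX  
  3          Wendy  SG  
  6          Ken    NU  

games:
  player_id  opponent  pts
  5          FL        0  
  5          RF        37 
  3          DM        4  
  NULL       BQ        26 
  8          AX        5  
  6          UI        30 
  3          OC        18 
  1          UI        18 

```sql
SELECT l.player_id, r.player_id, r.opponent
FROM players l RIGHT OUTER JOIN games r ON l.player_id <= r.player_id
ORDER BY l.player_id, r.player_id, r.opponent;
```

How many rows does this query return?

RIGHT JOIN keeps every row from `games`; unmatched rows get NULL for `players`'s columns.
Matching on l.player_id <= r.player_id. A NULL in a compared column never satisfies the condition.
- l row (player_id=7): matches 1 r row(s) → 1 output row(s).
- l row (player_id=6): matches 2 r row(s) → 2 output row(s).
- l row (player_id=7): matches 1 r row(s) → 1 output row(s).
- l row (player_id=NULL): no match.
- l row (player_id=6): matches 2 r row(s) → 2 output row(s).
- l row (player_id=6): matches 2 r row(s) → 2 output row(s).
- l row (player_id=1): matches 7 r row(s) → 7 output row(s).
- l row (player_id=3): matches 6 r row(s) → 6 output row(s).
- l row (player_id=6): matches 2 r row(s) → 2 output row(s).
- 1 row(s) from r found no l partner → padded with NULL.
Total: 23 matched + 1 padded = 24 rows.

24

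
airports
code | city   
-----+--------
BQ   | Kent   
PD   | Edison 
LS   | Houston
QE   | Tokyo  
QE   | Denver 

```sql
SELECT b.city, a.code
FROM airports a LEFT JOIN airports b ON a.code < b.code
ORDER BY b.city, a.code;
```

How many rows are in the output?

11

LEFT JOIN keeps every row from `airports a`; unmatched rows get NULL for `airports b`'s columns.
Matching on a.code < b.code.
- a (code=BQ) pairs with 4 row(s) of b.
- a (code=PD) pairs with 2 row(s) of b.
- a (code=LS) pairs with 3 row(s) of b.
- a (code=QE) has no partner → padded with NULL.
- a (code=QE) has no partner → padded with NULL.
Total: 9 matched + 2 padded = 11 rows.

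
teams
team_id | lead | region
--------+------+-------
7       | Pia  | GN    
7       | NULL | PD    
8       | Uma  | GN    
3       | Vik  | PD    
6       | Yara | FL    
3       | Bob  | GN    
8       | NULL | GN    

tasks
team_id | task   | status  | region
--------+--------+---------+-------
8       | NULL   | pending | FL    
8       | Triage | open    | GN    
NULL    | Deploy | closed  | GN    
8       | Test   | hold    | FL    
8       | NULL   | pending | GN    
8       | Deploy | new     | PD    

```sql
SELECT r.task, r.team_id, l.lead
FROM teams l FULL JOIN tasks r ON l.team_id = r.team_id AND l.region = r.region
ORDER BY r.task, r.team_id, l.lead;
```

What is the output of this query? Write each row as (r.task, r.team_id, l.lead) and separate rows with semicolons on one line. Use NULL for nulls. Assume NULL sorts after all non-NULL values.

(Deploy, 8, NULL); (Deploy, NULL, NULL); (Test, 8, NULL); (Triage, 8, Uma); (Triage, 8, NULL); (NULL, 8, Uma); (NULL, 8, NULL); (NULL, 8, NULL); (NULL, NULL, Bob); (NULL, NULL, Pia); (NULL, NULL, Vik); (NULL, NULL, Yara); (NULL, NULL, NULL)

FULL OUTER JOIN keeps every row from both sides; unmatched rows get NULL for the other side's columns.
Matching on l.team_id = r.team_id AND l.region = r.region. A NULL in a compared column never satisfies the condition.
- l row (team_id=7, region=GN): no match → kept, r columns NULL.
- l row (team_id=7, region=PD): no match → kept, r columns NULL.
- l row (team_id=8, region=GN): matches 2 r row(s) → 2 output row(s).
- l row (team_id=3, region=PD): no match → kept, r columns NULL.
- l row (team_id=6, region=FL): no match → kept, r columns NULL.
- l row (team_id=3, region=GN): no match → kept, r columns NULL.
- l row (team_id=8, region=GN): matches 2 r row(s) → 2 output row(s).
- plus 4 unmatched r row(s), each kept with NULL l columns.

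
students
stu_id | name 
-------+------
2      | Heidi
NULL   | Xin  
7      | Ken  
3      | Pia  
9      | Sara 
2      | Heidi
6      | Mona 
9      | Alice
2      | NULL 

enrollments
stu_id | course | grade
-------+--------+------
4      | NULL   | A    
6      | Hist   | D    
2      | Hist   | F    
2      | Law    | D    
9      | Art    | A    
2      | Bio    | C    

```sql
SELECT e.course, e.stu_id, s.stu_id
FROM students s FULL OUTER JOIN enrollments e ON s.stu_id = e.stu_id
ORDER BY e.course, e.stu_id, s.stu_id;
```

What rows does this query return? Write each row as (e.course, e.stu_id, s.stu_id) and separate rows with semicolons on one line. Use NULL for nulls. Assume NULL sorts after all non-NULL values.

(Art, 9, 9); (Art, 9, 9); (Bio, 2, 2); (Bio, 2, 2); (Bio, 2, 2); (Hist, 2, 2); (Hist, 2, 2); (Hist, 2, 2); (Hist, 6, 6); (Law, 2, 2); (Law, 2, 2); (Law, 2, 2); (NULL, 4, NULL); (NULL, NULL, 3); (NULL, NULL, 7); (NULL, NULL, NULL)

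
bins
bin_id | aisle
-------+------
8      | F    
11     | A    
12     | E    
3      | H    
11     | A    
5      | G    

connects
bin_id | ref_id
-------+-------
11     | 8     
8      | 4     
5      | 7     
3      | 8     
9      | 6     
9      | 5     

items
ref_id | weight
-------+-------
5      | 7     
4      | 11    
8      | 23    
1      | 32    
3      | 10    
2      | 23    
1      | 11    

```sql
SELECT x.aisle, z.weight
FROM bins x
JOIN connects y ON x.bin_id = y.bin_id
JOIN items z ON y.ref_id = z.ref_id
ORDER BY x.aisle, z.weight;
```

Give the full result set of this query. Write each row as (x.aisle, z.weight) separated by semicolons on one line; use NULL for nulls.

Joins associate left-to-right: bins INNER JOIN connects on bin_id gives 5 intermediate row(s).
Then INNER JOIN `items z` on ref_id: keep only rows whose y.ref_id appears in z.

(A, 23); (A, 23); (F, 11); (H, 23)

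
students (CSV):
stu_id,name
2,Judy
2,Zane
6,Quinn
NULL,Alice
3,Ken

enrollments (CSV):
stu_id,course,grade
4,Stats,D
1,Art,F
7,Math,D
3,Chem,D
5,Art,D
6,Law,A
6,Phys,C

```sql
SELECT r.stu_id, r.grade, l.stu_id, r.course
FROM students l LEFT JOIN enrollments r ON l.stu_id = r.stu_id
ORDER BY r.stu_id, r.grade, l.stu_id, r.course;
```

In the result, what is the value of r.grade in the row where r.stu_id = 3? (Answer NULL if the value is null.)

D

LEFT JOIN keeps every row from `students`; unmatched rows get NULL for `enrollments`'s columns.
Matching on l.stu_id = r.stu_id. A NULL in a compared column never satisfies the condition.
- l row (stu_id=2): no match → kept, r columns NULL.
- l row (stu_id=2): no match → kept, r columns NULL.
- l row (stu_id=6): matches 2 r row(s) → 2 output row(s).
- l row (stu_id=NULL): no match → kept, r columns NULL.
- l row (stu_id=3): matches 1 r row(s) → 1 output row(s).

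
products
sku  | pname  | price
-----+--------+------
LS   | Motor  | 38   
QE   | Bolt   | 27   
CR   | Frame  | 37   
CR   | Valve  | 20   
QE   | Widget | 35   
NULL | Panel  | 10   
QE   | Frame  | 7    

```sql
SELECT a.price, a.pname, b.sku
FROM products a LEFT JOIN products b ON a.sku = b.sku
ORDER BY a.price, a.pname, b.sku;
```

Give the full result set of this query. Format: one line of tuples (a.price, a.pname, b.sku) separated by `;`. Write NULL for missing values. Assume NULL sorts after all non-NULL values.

LEFT JOIN keeps every row from `products a`; unmatched rows get NULL for `products b`'s columns.
Matching on a.sku = b.sku. A NULL in a compared column never satisfies the condition.
- a row (sku=LS): matches 1 b row(s) → 1 output row(s).
- a row (sku=QE): matches 3 b row(s) → 3 output row(s).
- a row (sku=CR): matches 2 b row(s) → 2 output row(s).
- a row (sku=CR): matches 2 b row(s) → 2 output row(s).
- a row (sku=QE): matches 3 b row(s) → 3 output row(s).
- a row (sku=NULL): no match → kept, b columns NULL.
- a row (sku=QE): matches 3 b row(s) → 3 output row(s).

(7, Frame, QE); (7, Frame, QE); (7, Frame, QE); (10, Panel, NULL); (20, Valve, CR); (20, Valve, CR); (27, Bolt, QE); (27, Bolt, QE); (27, Bolt, QE); (35, Widget, QE); (35, Widget, QE); (35, Widget, QE); (37, Frame, CR); (37, Frame, CR); (38, Motor, LS)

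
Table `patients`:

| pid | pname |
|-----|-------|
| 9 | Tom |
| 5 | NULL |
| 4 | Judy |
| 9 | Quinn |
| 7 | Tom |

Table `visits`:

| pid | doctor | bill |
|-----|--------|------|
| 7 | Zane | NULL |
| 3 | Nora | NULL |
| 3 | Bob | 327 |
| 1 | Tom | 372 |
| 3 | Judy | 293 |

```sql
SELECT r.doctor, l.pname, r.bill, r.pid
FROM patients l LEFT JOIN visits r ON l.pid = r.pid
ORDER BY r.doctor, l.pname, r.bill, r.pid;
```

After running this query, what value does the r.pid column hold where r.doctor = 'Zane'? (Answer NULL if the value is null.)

7

LEFT JOIN keeps every row from `patients`; unmatched rows get NULL for `visits`'s columns.
Matching on l.pid = r.pid.
Matched pairs: 1; unmatched l rows kept: 4.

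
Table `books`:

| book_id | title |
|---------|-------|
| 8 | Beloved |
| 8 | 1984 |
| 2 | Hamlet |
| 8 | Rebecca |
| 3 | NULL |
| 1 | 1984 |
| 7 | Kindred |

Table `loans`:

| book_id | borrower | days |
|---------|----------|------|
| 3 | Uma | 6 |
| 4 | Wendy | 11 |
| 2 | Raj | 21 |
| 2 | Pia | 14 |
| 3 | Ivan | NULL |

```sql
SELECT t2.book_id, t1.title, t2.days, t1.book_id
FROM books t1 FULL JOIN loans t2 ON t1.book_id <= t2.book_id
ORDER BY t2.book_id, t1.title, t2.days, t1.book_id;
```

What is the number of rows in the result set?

17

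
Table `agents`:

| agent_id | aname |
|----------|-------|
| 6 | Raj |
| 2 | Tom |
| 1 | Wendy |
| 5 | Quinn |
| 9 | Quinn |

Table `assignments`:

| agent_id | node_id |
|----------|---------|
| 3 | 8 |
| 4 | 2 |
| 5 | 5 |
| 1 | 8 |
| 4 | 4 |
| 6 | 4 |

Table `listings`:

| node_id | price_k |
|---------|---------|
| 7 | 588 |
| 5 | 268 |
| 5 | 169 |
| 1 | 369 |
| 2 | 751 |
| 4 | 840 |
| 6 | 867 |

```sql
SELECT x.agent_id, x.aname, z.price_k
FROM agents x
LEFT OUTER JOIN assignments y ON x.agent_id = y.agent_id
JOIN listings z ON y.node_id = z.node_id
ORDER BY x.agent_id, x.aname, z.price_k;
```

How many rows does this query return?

Evaluate left to right. First `agents x LEFT JOIN assignments y` on agent_id: 5 row(s).
Then INNER JOIN `listings z` on node_id: keep only rows whose y.node_id appears in z.
Result: 3 row(s).

3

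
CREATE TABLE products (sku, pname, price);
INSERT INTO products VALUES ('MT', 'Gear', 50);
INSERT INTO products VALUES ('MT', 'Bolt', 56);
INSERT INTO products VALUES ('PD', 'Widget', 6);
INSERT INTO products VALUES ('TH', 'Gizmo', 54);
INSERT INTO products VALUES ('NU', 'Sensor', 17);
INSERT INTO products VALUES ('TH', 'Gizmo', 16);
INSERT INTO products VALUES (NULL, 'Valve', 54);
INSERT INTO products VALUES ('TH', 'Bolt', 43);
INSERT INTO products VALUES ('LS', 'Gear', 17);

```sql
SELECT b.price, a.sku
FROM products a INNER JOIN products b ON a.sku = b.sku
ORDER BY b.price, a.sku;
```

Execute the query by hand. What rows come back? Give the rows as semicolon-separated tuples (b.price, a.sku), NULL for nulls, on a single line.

INNER JOIN keeps only pairs where the ON condition holds.
Matching on a.sku = b.sku. A NULL in a compared column never satisfies the condition.
Matched pairs: 16.

(6, PD); (16, TH); (16, TH); (16, TH); (17, LS); (17, NU); (43, TH); (43, TH); (43, TH); (50, MT); (50, MT); (54, TH); (54, TH); (54, TH); (56, MT); (56, MT)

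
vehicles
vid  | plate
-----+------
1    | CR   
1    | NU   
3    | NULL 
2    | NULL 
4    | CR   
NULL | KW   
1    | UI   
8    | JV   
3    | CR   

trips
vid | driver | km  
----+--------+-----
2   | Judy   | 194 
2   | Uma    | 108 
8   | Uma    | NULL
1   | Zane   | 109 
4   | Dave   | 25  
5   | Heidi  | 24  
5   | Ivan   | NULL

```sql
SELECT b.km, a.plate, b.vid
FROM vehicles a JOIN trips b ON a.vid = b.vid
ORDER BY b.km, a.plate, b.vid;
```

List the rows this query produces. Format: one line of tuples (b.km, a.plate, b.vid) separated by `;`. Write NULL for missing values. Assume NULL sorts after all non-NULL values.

INNER JOIN keeps only pairs where the ON condition holds.
Matching on a.vid = b.vid. A NULL in a compared column never satisfies the condition.
- a (vid=1) pairs with 1 row(s) of b.
- a (vid=1) pairs with 1 row(s) of b.
- a (vid=3) has no partner → excluded.
- a (vid=2) pairs with 2 row(s) of b.
- a (vid=4) pairs with 1 row(s) of b.
- a (vid=NULL) has no partner → excluded.
- a (vid=1) pairs with 1 row(s) of b.
- a (vid=8) pairs with 1 row(s) of b.
- a (vid=3) has no partner → excluded.
After projecting and ordering:
b.km | a.plate | b.vid
25 | CR | 4
108 | NULL | 2
109 | CR | 1
109 | NU | 1
109 | UI | 1
194 | NULL | 2
NULL | JV | 8

(25, CR, 4); (108, NULL, 2); (109, CR, 1); (109, NU, 1); (109, UI, 1); (194, NULL, 2); (NULL, JV, 8)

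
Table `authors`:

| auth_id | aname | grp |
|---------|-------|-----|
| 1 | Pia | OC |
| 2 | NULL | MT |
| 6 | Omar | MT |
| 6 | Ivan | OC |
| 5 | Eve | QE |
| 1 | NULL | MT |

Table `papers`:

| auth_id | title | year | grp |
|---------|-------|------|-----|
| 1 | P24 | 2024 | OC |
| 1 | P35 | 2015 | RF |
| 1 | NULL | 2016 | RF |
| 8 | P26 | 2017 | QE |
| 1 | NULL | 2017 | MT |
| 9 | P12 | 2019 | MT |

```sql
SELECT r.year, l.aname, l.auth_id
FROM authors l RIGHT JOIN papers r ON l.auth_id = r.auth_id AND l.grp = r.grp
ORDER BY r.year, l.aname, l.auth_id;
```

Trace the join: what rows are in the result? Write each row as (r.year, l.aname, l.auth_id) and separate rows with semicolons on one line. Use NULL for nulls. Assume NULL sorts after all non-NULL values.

(2015, NULL, NULL); (2016, NULL, NULL); (2017, NULL, 1); (2017, NULL, NULL); (2019, NULL, NULL); (2024, Pia, 1)

RIGHT JOIN keeps every row from `papers`; unmatched rows get NULL for `authors`'s columns.
Matching on l.auth_id = r.auth_id AND l.grp = r.grp.
- l (auth_id=1, grp=OC) pairs with 1 row(s) of r.
- l (auth_id=2, grp=MT) has no partner in r.
- l (auth_id=6, grp=MT) has no partner in r.
- l (auth_id=6, grp=OC) has no partner in r.
- l (auth_id=5, grp=QE) has no partner in r.
- l (auth_id=1, grp=MT) pairs with 1 row(s) of r.
- 4 r row(s) had no l match → kept, l columns NULL.
After projecting and ordering:
r.year | l.aname | l.auth_id
2015 | NULL | NULL
2016 | NULL | NULL
2017 | NULL | 1
2017 | NULL | NULL
2019 | NULL | NULL
2024 | Pia | 1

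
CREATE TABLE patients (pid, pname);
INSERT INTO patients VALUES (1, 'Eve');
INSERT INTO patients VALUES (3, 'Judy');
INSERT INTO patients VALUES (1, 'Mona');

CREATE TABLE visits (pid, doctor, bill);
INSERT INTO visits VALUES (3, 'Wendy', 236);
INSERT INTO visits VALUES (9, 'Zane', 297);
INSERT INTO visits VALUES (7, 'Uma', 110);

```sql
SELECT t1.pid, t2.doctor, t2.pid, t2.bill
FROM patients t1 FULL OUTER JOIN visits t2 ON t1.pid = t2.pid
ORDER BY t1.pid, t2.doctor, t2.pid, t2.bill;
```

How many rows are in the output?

FULL OUTER JOIN keeps every row from both sides; unmatched rows get NULL for the other side's columns.
Matching on t1.pid = t2.pid.
- t1[0] pid=1 → no match; kept with NULLs on the t2 side.
- t1[1] pid=3 → 1 match(es) in t2 → 1 row(s).
- t1[2] pid=1 → no match; kept with NULLs on the t2 side.
- plus 2 unmatched t2 row(s), each kept with NULL t1 columns.
Total: 1 matched + 4 padded = 5 rows.

5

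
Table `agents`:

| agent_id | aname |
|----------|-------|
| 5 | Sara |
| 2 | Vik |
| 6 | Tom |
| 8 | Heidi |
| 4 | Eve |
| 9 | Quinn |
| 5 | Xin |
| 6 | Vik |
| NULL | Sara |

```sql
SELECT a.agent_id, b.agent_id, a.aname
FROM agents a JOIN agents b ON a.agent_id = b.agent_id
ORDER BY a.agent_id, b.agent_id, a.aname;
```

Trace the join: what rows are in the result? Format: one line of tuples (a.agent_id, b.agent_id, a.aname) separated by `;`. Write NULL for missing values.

(2, 2, Vik); (4, 4, Eve); (5, 5, Sara); (5, 5, Sara); (5, 5, Xin); (5, 5, Xin); (6, 6, Tom); (6, 6, Tom); (6, 6, Vik); (6, 6, Vik); (8, 8, Heidi); (9, 9, Quinn)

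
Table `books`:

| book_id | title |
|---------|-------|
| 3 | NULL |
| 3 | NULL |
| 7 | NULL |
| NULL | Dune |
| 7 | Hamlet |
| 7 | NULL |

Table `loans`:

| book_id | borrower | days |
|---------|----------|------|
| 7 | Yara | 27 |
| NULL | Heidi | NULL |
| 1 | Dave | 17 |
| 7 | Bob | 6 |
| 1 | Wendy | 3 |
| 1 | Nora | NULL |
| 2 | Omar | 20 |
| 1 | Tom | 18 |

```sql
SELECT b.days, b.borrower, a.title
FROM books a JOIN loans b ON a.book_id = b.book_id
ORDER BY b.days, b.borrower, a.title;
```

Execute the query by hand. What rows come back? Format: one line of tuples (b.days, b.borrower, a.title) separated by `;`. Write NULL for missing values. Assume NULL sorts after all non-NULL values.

INNER JOIN keeps only pairs where the ON condition holds.
Matching on a.book_id = b.book_id. A NULL in a compared column never satisfies the condition.
Matched pairs: 6.

(6, Bob, Hamlet); (6, Bob, NULL); (6, Bob, NULL); (27, Yara, Hamlet); (27, Yara, NULL); (27, Yara, NULL)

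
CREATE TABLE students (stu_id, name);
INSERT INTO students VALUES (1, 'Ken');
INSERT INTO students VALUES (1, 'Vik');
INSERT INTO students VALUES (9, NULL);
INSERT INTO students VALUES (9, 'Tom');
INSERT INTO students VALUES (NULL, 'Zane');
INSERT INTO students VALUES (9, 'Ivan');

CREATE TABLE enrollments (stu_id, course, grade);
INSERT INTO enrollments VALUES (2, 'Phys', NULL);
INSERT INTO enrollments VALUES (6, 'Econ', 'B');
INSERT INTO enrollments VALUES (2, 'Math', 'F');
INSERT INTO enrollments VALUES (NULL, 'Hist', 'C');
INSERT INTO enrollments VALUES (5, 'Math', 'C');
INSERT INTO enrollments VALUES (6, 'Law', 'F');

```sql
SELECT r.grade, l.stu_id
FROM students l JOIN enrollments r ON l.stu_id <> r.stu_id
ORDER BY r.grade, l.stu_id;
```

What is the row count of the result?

25

INNER JOIN keeps only pairs where the ON condition holds.
Matching on l.stu_id <> r.stu_id. A NULL in a compared column never satisfies the condition.
- l[0] stu_id=1 → 5 match(es) in r → 5 row(s).
- l[1] stu_id=1 → 5 match(es) in r → 5 row(s).
- l[2] stu_id=9 → 5 match(es) in r → 5 row(s).
- l[3] stu_id=9 → 5 match(es) in r → 5 row(s).
- l[4] stu_id=NULL → no match; dropped.
- l[5] stu_id=9 → 5 match(es) in r → 5 row(s).
Total: 25 rows.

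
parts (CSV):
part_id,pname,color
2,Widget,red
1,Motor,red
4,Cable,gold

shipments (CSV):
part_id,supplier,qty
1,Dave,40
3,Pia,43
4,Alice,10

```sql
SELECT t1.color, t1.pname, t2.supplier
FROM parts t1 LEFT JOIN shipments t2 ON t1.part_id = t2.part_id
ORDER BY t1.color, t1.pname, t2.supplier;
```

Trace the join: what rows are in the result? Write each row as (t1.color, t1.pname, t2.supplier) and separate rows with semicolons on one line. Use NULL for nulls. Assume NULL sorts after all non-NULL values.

(gold, Cable, Alice); (red, Motor, Dave); (red, Widget, NULL)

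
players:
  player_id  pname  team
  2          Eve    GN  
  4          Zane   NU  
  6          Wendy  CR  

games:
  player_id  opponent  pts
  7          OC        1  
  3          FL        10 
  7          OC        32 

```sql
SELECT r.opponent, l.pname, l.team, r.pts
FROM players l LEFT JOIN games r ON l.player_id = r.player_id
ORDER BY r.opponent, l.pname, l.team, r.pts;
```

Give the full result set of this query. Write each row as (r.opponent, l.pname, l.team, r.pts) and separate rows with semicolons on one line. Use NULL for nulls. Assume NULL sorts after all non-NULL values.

(NULL, Eve, GN, NULL); (NULL, Wendy, CR, NULL); (NULL, Zane, NU, NULL)

LEFT JOIN keeps every row from `players`; unmatched rows get NULL for `games`'s columns.
Matching on l.player_id = r.player_id.
- l (player_id=2) has no partner → padded with NULL.
- l (player_id=4) has no partner → padded with NULL.
- l (player_id=6) has no partner → padded with NULL.
After projecting and ordering:
r.opponent | l.pname | l.team | r.pts
NULL | Eve | GN | NULL
NULL | Wendy | CR | NULL
NULL | Zane | NU | NULL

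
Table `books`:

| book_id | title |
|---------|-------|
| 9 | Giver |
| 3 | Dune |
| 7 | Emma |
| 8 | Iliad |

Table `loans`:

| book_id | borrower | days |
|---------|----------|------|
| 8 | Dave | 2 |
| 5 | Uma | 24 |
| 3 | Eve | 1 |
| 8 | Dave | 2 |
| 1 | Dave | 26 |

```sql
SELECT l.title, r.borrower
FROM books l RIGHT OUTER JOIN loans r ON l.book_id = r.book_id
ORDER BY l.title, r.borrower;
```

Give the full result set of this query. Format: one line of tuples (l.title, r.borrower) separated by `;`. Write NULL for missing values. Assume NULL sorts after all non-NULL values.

RIGHT JOIN keeps every row from `loans`; unmatched rows get NULL for `books`'s columns.
Matching on l.book_id = r.book_id.
- l row (book_id=9): no match.
- l row (book_id=3): matches 1 r row(s) → 1 output row(s).
- l row (book_id=7): no match.
- l row (book_id=8): matches 2 r row(s) → 2 output row(s).
- 2 r row(s) had no l match → kept, l columns NULL.
After projecting and ordering:
l.title | r.borrower
Dune | Eve
Iliad | Dave
Iliad | Dave
NULL | Dave
NULL | Uma

(Dune, Eve); (Iliad, Dave); (Iliad, Dave); (NULL, Dave); (NULL, Uma)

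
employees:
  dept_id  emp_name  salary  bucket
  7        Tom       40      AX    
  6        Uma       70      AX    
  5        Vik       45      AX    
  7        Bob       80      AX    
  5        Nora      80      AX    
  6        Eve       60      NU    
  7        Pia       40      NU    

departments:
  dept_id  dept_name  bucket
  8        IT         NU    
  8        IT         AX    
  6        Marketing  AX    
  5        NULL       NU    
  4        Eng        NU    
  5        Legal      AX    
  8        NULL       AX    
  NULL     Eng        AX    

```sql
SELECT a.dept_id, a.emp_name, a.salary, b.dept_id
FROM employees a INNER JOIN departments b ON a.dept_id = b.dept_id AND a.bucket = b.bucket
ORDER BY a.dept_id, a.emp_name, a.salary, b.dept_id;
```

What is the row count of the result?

INNER JOIN keeps only pairs where the ON condition holds.
Matching on a.dept_id = b.dept_id AND a.bucket = b.bucket. A NULL in a compared column never satisfies the condition.
- a (dept_id=7, bucket=AX) has no partner → excluded.
- a (dept_id=6, bucket=AX) pairs with 1 row(s) of b.
- a (dept_id=5, bucket=AX) pairs with 1 row(s) of b.
- a (dept_id=7, bucket=AX) has no partner → excluded.
- a (dept_id=5, bucket=AX) pairs with 1 row(s) of b.
- a (dept_id=6, bucket=NU) has no partner → excluded.
- a (dept_id=7, bucket=NU) has no partner → excluded.
Total: 3 rows.

3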